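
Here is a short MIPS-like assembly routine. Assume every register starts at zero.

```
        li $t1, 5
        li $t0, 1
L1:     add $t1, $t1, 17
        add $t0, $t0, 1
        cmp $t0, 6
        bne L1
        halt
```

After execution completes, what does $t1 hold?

90

$t1=5
$t0=1
$t1=5+17=22
$t0=1+1=2
cmp $t0, 6  (cmp 2,6)
bne L1: taken
$t1=22+17=39
$t0=2+1=3
cmp $t0, 6  (cmp 3,6)
bne L1: taken
$t1=39+17=56
$t0=3+1=4
cmp $t0, 6  (cmp 4,6)
bne L1: taken
$t1=56+17=73
$t0=4+1=5
cmp $t0, 6  (cmp 5,6)
bne L1: taken
$t1=73+17=90
$t0=5+1=6
cmp $t0, 6  (cmp 6,6)
bne L1: not taken
halt.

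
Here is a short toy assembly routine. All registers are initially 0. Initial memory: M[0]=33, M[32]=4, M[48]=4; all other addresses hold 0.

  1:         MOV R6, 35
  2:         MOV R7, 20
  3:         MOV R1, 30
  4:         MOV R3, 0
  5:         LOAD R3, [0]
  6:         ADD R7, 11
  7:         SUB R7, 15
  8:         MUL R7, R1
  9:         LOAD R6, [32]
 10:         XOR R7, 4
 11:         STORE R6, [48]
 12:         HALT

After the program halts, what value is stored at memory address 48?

4

MOV R6, 35 → R6=35
MOV R7, 20 → R7=20
MOV R1, 30 → R1=30
MOV R3, 0 → R3=0
LOAD R3, [0] → R3=M[0]=33
ADD R7, 11 → R7=20+11=31
SUB R7, 15 → R7=31-15=16
MUL R7, R1 → R7=16*30=480
LOAD R6, [32] → R6=M[32]=4
XOR R7, 4 → R7=480^4=484
STORE R6, [48] → M[48]=4
halt.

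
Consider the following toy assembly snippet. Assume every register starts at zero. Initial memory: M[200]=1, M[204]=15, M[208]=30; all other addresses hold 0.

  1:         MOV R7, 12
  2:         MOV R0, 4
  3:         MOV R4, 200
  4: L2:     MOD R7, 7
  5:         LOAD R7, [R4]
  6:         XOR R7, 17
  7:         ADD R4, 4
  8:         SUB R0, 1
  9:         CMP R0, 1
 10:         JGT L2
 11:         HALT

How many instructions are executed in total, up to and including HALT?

25

after MOV R7, 12: R7=12
after MOV R0, 4: R0=4
after MOV R4, 200: R4=200
after MOD R7, 7: R7=12%7=5
after LOAD R7, [R4]: R7=M[200]=1
after XOR R7, 17: R7=1^17=16
after ADD R4, 4: R4=200+4=204
after SUB R0, 1: R0=4-1=3
CMP R0, 1  (cmp 3,1)
JGT L2: taken
after MOD R7, 7: R7=16%7=2
after LOAD R7, [R4]: R7=M[204]=15
after XOR R7, 17: R7=15^17=30
after ADD R4, 4: R4=204+4=208
after SUB R0, 1: R0=3-1=2
CMP R0, 1  (cmp 2,1)
JGT L2: taken
after MOD R7, 7: R7=30%7=2
after LOAD R7, [R4]: R7=M[208]=30
after XOR R7, 17: R7=30^17=15
after ADD R4, 4: R4=208+4=212
after SUB R0, 1: R0=2-1=1
CMP R0, 1  (cmp 1,1)
JGT L2: not taken
halt.
Total executed instructions: 25.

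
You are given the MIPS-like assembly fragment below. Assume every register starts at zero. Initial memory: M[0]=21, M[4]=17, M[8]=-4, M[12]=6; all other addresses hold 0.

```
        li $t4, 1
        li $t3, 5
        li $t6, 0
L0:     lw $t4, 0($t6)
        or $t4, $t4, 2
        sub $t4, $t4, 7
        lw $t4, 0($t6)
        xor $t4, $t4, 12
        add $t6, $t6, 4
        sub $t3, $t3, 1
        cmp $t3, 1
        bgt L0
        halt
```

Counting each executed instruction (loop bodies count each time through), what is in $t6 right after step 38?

$t4=1
$t3=5
$t6=0
$t4=M[0]=21
$t4=21|2=23
$t4=23-7=16
$t4=M[0]=21
$t4=21^12=25
$t6=0+4=4
$t3=5-1=4
cmp $t3, 1  (cmp 4,1)
bgt L0: taken
$t4=M[4]=17
$t4=17|2=19
$t4=19-7=12
$t4=M[4]=17
$t4=17^12=29
$t6=4+4=8
$t3=4-1=3
cmp $t3, 1  (cmp 3,1)
bgt L0: taken
$t4=M[8]=-4
$t4=(-4)|2=-2
$t4=(-2)-7=-9
$t4=M[8]=-4
$t4=(-4)^12=-16
$t6=8+4=12
$t3=3-1=2
cmp $t3, 1  (cmp 2,1)
bgt L0: taken
$t4=M[12]=6
$t4=6|2=6
$t4=6-7=-1
$t4=M[12]=6
$t4=6^12=10
$t6=12+4=16
$t3=2-1=1
cmp $t3, 1  (cmp 1,1)
After step 38: $t6 = 16.

16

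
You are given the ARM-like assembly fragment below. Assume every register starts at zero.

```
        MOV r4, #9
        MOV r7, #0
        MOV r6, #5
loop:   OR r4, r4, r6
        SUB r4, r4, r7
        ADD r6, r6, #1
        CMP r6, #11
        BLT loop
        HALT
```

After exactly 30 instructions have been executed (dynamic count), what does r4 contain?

15

MOV r4, #9 → r4=9
MOV r7, #0 → r7=0
MOV r6, #5 → r6=5
OR r4, r4, r6 → r4=9|5=13
SUB r4, r4, r7 → r4=13-0=13
ADD r6, r6, #1 → r6=5+1=6
CMP r6, #11  (cmp 6,11)
BLT loop: taken
OR r4, r4, r6 → r4=13|6=15
SUB r4, r4, r7 → r4=15-0=15
ADD r6, r6, #1 → r6=6+1=7
CMP r6, #11  (cmp 7,11)
BLT loop: taken
OR r4, r4, r6 → r4=15|7=15
SUB r4, r4, r7 → r4=15-0=15
ADD r6, r6, #1 → r6=7+1=8
CMP r6, #11  (cmp 8,11)
BLT loop: taken
OR r4, r4, r6 → r4=15|8=15
SUB r4, r4, r7 → r4=15-0=15
ADD r6, r6, #1 → r6=8+1=9
CMP r6, #11  (cmp 9,11)
BLT loop: taken
OR r4, r4, r6 → r4=15|9=15
SUB r4, r4, r7 → r4=15-0=15
ADD r6, r6, #1 → r6=9+1=10
CMP r6, #11  (cmp 10,11)
BLT loop: taken
OR r4, r4, r6 → r4=15|10=15
SUB r4, r4, r7 → r4=15-0=15
After step 30: r4 = 15.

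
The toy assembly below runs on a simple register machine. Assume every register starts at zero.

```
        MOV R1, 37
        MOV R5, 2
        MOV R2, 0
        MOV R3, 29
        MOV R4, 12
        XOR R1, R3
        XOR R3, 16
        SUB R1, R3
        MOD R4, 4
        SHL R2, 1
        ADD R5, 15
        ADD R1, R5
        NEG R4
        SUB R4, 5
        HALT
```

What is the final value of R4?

R1=37
R5=2
R2=0
R3=29
R4=12
R1=37^29=56
R3=29^16=13
R1=56-13=43
R4=12%4=0
R2=0<<1=0
R5=2+15=17
R1=43+17=60
R4=-(0)=0
R4=0-5=-5
halt.

-5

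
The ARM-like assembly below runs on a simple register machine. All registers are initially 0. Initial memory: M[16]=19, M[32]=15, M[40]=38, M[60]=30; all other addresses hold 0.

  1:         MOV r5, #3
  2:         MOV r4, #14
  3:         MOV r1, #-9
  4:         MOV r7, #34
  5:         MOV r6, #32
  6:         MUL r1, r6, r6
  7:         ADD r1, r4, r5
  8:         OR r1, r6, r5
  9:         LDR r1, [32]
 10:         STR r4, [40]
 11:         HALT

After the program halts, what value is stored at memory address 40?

r5=3
r4=14
r1=-9
r7=34
r6=32
r1=32*32=1024
r1=14+3=17
r1=32|3=35
r1=M[32]=15
STR r4, [40] → M[40]=14
halt.

14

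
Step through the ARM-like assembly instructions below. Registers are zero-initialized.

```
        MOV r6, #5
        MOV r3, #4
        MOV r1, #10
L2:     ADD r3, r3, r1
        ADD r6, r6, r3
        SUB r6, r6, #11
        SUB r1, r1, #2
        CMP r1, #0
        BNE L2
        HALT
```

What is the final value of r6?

MOV r6, #5 → r6=5
MOV r3, #4 → r3=4
MOV r1, #10 → r1=10
ADD r3, r3, r1 → r3=4+10=14
ADD r6, r6, r3 → r6=5+14=19
SUB r6, r6, #11 → r6=19-11=8
SUB r1, r1, #2 → r1=10-2=8
CMP r1, #0  (cmp 8,0)
BNE L2: taken
ADD r3, r3, r1 → r3=14+8=22
ADD r6, r6, r3 → r6=8+22=30
SUB r6, r6, #11 → r6=30-11=19
SUB r1, r1, #2 → r1=8-2=6
CMP r1, #0  (cmp 6,0)
BNE L2: taken
ADD r3, r3, r1 → r3=22+6=28
ADD r6, r6, r3 → r6=19+28=47
SUB r6, r6, #11 → r6=47-11=36
SUB r1, r1, #2 → r1=6-2=4
CMP r1, #0  (cmp 4,0)
BNE L2: taken
ADD r3, r3, r1 → r3=28+4=32
ADD r6, r6, r3 → r6=36+32=68
SUB r6, r6, #11 → r6=68-11=57
SUB r1, r1, #2 → r1=4-2=2
CMP r1, #0  (cmp 2,0)
BNE L2: taken
ADD r3, r3, r1 → r3=32+2=34
ADD r6, r6, r3 → r6=57+34=91
SUB r6, r6, #11 → r6=91-11=80
SUB r1, r1, #2 → r1=2-2=0
CMP r1, #0  (cmp 0,0)
BNE L2: not taken
halt.

80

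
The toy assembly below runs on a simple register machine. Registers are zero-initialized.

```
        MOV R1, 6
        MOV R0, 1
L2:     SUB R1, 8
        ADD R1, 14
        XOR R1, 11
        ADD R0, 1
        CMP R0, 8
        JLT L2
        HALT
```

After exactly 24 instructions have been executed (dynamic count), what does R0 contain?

MOV R1, 6 → R1=6
MOV R0, 1 → R0=1
SUB R1, 8 → R1=6-8=-2
ADD R1, 14 → R1=(-2)+14=12
XOR R1, 11 → R1=12^11=7
ADD R0, 1 → R0=1+1=2
CMP R0, 8  (cmp 2,8)
JLT L2: taken
SUB R1, 8 → R1=7-8=-1
ADD R1, 14 → R1=(-1)+14=13
XOR R1, 11 → R1=13^11=6
ADD R0, 1 → R0=2+1=3
CMP R0, 8  (cmp 3,8)
JLT L2: taken
SUB R1, 8 → R1=6-8=-2
ADD R1, 14 → R1=(-2)+14=12
XOR R1, 11 → R1=12^11=7
ADD R0, 1 → R0=3+1=4
CMP R0, 8  (cmp 4,8)
JLT L2: taken
SUB R1, 8 → R1=7-8=-1
ADD R1, 14 → R1=(-1)+14=13
XOR R1, 11 → R1=13^11=6
ADD R0, 1 → R0=4+1=5
After step 24: R0 = 5.

5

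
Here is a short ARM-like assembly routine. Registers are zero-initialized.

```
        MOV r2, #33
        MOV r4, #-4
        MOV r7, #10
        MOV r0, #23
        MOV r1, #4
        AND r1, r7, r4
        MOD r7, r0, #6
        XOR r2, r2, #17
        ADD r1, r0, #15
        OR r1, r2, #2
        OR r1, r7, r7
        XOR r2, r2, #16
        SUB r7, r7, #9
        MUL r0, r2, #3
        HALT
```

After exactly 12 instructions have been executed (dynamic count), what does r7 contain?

5

MOV r2, #33 → r2=33
MOV r4, #-4 → r4=-4
MOV r7, #10 → r7=10
MOV r0, #23 → r0=23
MOV r1, #4 → r1=4
AND r1, r7, r4 → r1=10&(-4)=8
MOD r7, r0, #6 → r7=23%6=5
XOR r2, r2, #17 → r2=33^17=48
ADD r1, r0, #15 → r1=23+15=38
OR r1, r2, #2 → r1=48|2=50
OR r1, r7, r7 → r1=5|5=5
XOR r2, r2, #16 → r2=48^16=32
After step 12: r7 = 5.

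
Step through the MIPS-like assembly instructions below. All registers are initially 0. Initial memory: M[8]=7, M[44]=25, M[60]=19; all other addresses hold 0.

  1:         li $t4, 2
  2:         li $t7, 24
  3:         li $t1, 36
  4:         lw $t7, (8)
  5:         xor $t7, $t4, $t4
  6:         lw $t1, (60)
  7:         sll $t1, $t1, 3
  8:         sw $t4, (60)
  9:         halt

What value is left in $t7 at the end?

$t4=2
$t7=24
$t1=36
$t7=M[8]=7
$t7=2^2=0
$t1=M[60]=19
$t1=19<<3=152
sw $t4, (60) → M[60]=2
halt.

0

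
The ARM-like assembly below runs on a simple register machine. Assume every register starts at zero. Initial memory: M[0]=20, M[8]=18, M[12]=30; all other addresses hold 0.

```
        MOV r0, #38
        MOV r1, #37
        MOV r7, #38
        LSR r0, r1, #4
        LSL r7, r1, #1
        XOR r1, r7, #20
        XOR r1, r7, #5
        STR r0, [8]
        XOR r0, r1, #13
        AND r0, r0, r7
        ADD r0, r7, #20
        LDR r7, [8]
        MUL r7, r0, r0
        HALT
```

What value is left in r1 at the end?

after MOV r0, #38: r0=38
after MOV r1, #37: r1=37
after MOV r7, #38: r7=38
after LSR r0, r1, #4: r0=37>>4=2
after LSL r7, r1, #1: r7=37<<1=74
after XOR r1, r7, #20: r1=74^20=94
after XOR r1, r7, #5: r1=74^5=79
STR r0, [8] → M[8]=2
after XOR r0, r1, #13: r0=79^13=66
after AND r0, r0, r7: r0=66&74=66
after ADD r0, r7, #20: r0=74+20=94
after LDR r7, [8]: r7=M[8]=2
after MUL r7, r0, r0: r7=94*94=8836
halt.

79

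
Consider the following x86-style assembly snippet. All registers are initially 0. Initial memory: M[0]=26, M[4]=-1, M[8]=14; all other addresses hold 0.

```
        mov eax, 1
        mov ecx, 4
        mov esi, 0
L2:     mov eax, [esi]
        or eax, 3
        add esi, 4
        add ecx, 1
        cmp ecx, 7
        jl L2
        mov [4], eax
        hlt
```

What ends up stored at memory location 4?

after mov eax, 1: eax=1
after mov ecx, 4: ecx=4
after mov esi, 0: esi=0
after mov eax, [esi]: eax=M[0]=26
after or eax, 3: eax=26|3=27
after add esi, 4: esi=0+4=4
after add ecx, 1: ecx=4+1=5
cmp ecx, 7  (cmp 5,7)
jl L2: taken
after mov eax, [esi]: eax=M[4]=-1
after or eax, 3: eax=(-1)|3=-1
after add esi, 4: esi=4+4=8
after add ecx, 1: ecx=5+1=6
cmp ecx, 7  (cmp 6,7)
jl L2: taken
after mov eax, [esi]: eax=M[8]=14
after or eax, 3: eax=14|3=15
after add esi, 4: esi=8+4=12
after add ecx, 1: ecx=6+1=7
cmp ecx, 7  (cmp 7,7)
jl L2: not taken
mov [4], eax → M[4]=15
halt.

15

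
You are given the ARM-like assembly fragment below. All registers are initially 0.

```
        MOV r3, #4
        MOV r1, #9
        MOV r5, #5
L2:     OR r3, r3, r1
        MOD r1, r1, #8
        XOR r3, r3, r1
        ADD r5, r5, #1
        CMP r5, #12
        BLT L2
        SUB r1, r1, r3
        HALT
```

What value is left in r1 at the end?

-11

MOV r3, #4 → r3=4
MOV r1, #9 → r1=9
MOV r5, #5 → r5=5
OR r3, r3, r1 → r3=4|9=13
MOD r1, r1, #8 → r1=9%8=1
XOR r3, r3, r1 → r3=13^1=12
ADD r5, r5, #1 → r5=5+1=6
CMP r5, #12  (cmp 6,12)
BLT L2: taken
OR r3, r3, r1 → r3=12|1=13
MOD r1, r1, #8 → r1=1%8=1
XOR r3, r3, r1 → r3=13^1=12
ADD r5, r5, #1 → r5=6+1=7
CMP r5, #12  (cmp 7,12)
BLT L2: taken
OR r3, r3, r1 → r3=12|1=13
MOD r1, r1, #8 → r1=1%8=1
XOR r3, r3, r1 → r3=13^1=12
ADD r5, r5, #1 → r5=7+1=8
CMP r5, #12  (cmp 8,12)
BLT L2: taken
OR r3, r3, r1 → r3=12|1=13
MOD r1, r1, #8 → r1=1%8=1
XOR r3, r3, r1 → r3=13^1=12
ADD r5, r5, #1 → r5=8+1=9
CMP r5, #12  (cmp 9,12)
BLT L2: taken
OR r3, r3, r1 → r3=12|1=13
MOD r1, r1, #8 → r1=1%8=1
XOR r3, r3, r1 → r3=13^1=12
ADD r5, r5, #1 → r5=9+1=10
CMP r5, #12  (cmp 10,12)
BLT L2: taken
OR r3, r3, r1 → r3=12|1=13
MOD r1, r1, #8 → r1=1%8=1
XOR r3, r3, r1 → r3=13^1=12
ADD r5, r5, #1 → r5=10+1=11
CMP r5, #12  (cmp 11,12)
BLT L2: taken
OR r3, r3, r1 → r3=12|1=13
MOD r1, r1, #8 → r1=1%8=1
XOR r3, r3, r1 → r3=13^1=12
ADD r5, r5, #1 → r5=11+1=12
CMP r5, #12  (cmp 12,12)
BLT L2: not taken
SUB r1, r1, r3 → r1=1-12=-11
halt.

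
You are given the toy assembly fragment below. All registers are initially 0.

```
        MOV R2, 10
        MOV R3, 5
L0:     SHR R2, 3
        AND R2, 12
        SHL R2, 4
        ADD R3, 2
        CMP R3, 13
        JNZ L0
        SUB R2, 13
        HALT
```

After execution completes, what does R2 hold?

-13

R2=10
R3=5
R2=10>>3=1
R2=1&12=0
R2=0<<4=0
R3=5+2=7
CMP R3, 13  (cmp 7,13)
JNZ L0: taken
R2=0>>3=0
R2=0&12=0
R2=0<<4=0
R3=7+2=9
CMP R3, 13  (cmp 9,13)
JNZ L0: taken
R2=0>>3=0
R2=0&12=0
R2=0<<4=0
R3=9+2=11
CMP R3, 13  (cmp 11,13)
JNZ L0: taken
R2=0>>3=0
R2=0&12=0
R2=0<<4=0
R3=11+2=13
CMP R3, 13  (cmp 13,13)
JNZ L0: not taken
R2=0-13=-13
halt.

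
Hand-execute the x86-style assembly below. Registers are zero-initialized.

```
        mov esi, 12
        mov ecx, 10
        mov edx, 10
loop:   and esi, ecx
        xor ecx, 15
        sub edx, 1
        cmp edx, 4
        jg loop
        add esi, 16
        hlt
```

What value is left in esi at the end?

16

mov esi, 12 → esi=12
mov ecx, 10 → ecx=10
mov edx, 10 → edx=10
and esi, ecx → esi=12&10=8
xor ecx, 15 → ecx=10^15=5
sub edx, 1 → edx=10-1=9
cmp edx, 4  (cmp 9,4)
jg loop: taken
and esi, ecx → esi=8&5=0
xor ecx, 15 → ecx=5^15=10
sub edx, 1 → edx=9-1=8
cmp edx, 4  (cmp 8,4)
jg loop: taken
and esi, ecx → esi=0&10=0
xor ecx, 15 → ecx=10^15=5
sub edx, 1 → edx=8-1=7
cmp edx, 4  (cmp 7,4)
jg loop: taken
and esi, ecx → esi=0&5=0
xor ecx, 15 → ecx=5^15=10
sub edx, 1 → edx=7-1=6
cmp edx, 4  (cmp 6,4)
jg loop: taken
and esi, ecx → esi=0&10=0
xor ecx, 15 → ecx=10^15=5
sub edx, 1 → edx=6-1=5
cmp edx, 4  (cmp 5,4)
jg loop: taken
and esi, ecx → esi=0&5=0
xor ecx, 15 → ecx=5^15=10
sub edx, 1 → edx=5-1=4
cmp edx, 4  (cmp 4,4)
jg loop: not taken
add esi, 16 → esi=0+16=16
halt.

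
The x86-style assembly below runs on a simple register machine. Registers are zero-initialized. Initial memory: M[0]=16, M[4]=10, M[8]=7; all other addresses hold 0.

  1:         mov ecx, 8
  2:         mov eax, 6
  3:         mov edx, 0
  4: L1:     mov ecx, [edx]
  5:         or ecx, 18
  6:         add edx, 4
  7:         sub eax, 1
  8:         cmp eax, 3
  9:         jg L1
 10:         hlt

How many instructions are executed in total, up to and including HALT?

22

mov ecx, 8 → ecx=8
mov eax, 6 → eax=6
mov edx, 0 → edx=0
mov ecx, [edx] → ecx=M[0]=16
or ecx, 18 → ecx=16|18=18
add edx, 4 → edx=0+4=4
sub eax, 1 → eax=6-1=5
cmp eax, 3  (cmp 5,3)
jg L1: taken
mov ecx, [edx] → ecx=M[4]=10
or ecx, 18 → ecx=10|18=26
add edx, 4 → edx=4+4=8
sub eax, 1 → eax=5-1=4
cmp eax, 3  (cmp 4,3)
jg L1: taken
mov ecx, [edx] → ecx=M[8]=7
or ecx, 18 → ecx=7|18=23
add edx, 4 → edx=8+4=12
sub eax, 1 → eax=4-1=3
cmp eax, 3  (cmp 3,3)
jg L1: not taken
halt.
Total executed instructions: 22.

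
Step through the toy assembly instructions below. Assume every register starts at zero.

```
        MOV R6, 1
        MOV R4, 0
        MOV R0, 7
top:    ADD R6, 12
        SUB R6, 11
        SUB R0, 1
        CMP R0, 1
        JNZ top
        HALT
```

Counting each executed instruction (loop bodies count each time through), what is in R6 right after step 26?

6

after MOV R6, 1: R6=1
after MOV R4, 0: R4=0
after MOV R0, 7: R0=7
after ADD R6, 12: R6=1+12=13
after SUB R6, 11: R6=13-11=2
after SUB R0, 1: R0=7-1=6
CMP R0, 1  (cmp 6,1)
JNZ top: taken
after ADD R6, 12: R6=2+12=14
after SUB R6, 11: R6=14-11=3
after SUB R0, 1: R0=6-1=5
CMP R0, 1  (cmp 5,1)
JNZ top: taken
after ADD R6, 12: R6=3+12=15
after SUB R6, 11: R6=15-11=4
after SUB R0, 1: R0=5-1=4
CMP R0, 1  (cmp 4,1)
JNZ top: taken
after ADD R6, 12: R6=4+12=16
after SUB R6, 11: R6=16-11=5
after SUB R0, 1: R0=4-1=3
CMP R0, 1  (cmp 3,1)
JNZ top: taken
after ADD R6, 12: R6=5+12=17
after SUB R6, 11: R6=17-11=6
after SUB R0, 1: R0=3-1=2
After step 26: R6 = 6.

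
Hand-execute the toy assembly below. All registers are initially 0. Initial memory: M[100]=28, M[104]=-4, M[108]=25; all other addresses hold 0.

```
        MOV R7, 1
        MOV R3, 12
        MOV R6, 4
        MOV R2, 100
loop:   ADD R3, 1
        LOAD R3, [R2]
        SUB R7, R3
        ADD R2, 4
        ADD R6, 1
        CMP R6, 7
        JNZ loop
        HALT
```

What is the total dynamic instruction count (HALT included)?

MOV R7, 1 → R7=1
MOV R3, 12 → R3=12
MOV R6, 4 → R6=4
MOV R2, 100 → R2=100
ADD R3, 1 → R3=12+1=13
LOAD R3, [R2] → R3=M[100]=28
SUB R7, R3 → R7=1-28=-27
ADD R2, 4 → R2=100+4=104
ADD R6, 1 → R6=4+1=5
CMP R6, 7  (cmp 5,7)
JNZ loop: taken
ADD R3, 1 → R3=28+1=29
LOAD R3, [R2] → R3=M[104]=-4
SUB R7, R3 → R7=(-27)-(-4)=-23
ADD R2, 4 → R2=104+4=108
ADD R6, 1 → R6=5+1=6
CMP R6, 7  (cmp 6,7)
JNZ loop: taken
ADD R3, 1 → R3=(-4)+1=-3
LOAD R3, [R2] → R3=M[108]=25
SUB R7, R3 → R7=(-23)-25=-48
ADD R2, 4 → R2=108+4=112
ADD R6, 1 → R6=6+1=7
CMP R6, 7  (cmp 7,7)
JNZ loop: not taken
halt.
Total executed instructions: 26.

26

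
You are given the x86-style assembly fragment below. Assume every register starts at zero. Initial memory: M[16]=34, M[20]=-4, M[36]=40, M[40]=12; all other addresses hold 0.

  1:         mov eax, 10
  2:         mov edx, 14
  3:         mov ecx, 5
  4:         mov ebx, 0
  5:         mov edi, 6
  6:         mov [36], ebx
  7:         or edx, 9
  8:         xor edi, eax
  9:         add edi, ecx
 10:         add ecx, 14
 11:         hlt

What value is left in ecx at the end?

after mov eax, 10: eax=10
after mov edx, 14: edx=14
after mov ecx, 5: ecx=5
after mov ebx, 0: ebx=0
after mov edi, 6: edi=6
mov [36], ebx → M[36]=0
after or edx, 9: edx=14|9=15
after xor edi, eax: edi=6^10=12
after add edi, ecx: edi=12+5=17
after add ecx, 14: ecx=5+14=19
halt.

19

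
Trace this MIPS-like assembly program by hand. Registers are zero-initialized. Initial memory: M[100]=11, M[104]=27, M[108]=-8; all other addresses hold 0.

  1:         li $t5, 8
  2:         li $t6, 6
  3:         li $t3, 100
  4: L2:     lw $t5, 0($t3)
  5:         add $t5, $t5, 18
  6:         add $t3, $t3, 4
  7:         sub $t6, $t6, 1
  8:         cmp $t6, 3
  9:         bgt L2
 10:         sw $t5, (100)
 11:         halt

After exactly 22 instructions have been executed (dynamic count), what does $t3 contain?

after li $t5, 8: $t5=8
after li $t6, 6: $t6=6
after li $t3, 100: $t3=100
after lw $t5, 0($t3): $t5=M[100]=11
after add $t5, $t5, 18: $t5=11+18=29
after add $t3, $t3, 4: $t3=100+4=104
after sub $t6, $t6, 1: $t6=6-1=5
cmp $t6, 3  (cmp 5,3)
bgt L2: taken
after lw $t5, 0($t3): $t5=M[104]=27
after add $t5, $t5, 18: $t5=27+18=45
after add $t3, $t3, 4: $t3=104+4=108
after sub $t6, $t6, 1: $t6=5-1=4
cmp $t6, 3  (cmp 4,3)
bgt L2: taken
after lw $t5, 0($t3): $t5=M[108]=-8
after add $t5, $t5, 18: $t5=(-8)+18=10
after add $t3, $t3, 4: $t3=108+4=112
after sub $t6, $t6, 1: $t6=4-1=3
cmp $t6, 3  (cmp 3,3)
bgt L2: not taken
sw $t5, (100) → M[100]=10
After step 22: $t3 = 112.

112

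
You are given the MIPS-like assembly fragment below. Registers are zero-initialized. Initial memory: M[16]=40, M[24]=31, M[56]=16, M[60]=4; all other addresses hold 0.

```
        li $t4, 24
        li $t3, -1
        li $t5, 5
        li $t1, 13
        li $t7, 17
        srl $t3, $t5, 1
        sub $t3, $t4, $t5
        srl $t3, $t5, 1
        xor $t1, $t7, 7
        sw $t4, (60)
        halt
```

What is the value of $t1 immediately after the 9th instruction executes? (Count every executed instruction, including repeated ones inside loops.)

after li $t4, 24: $t4=24
after li $t3, -1: $t3=-1
after li $t5, 5: $t5=5
after li $t1, 13: $t1=13
after li $t7, 17: $t7=17
after srl $t3, $t5, 1: $t3=5>>1=2
after sub $t3, $t4, $t5: $t3=24-5=19
after srl $t3, $t5, 1: $t3=5>>1=2
after xor $t1, $t7, 7: $t1=17^7=22
After step 9: $t1 = 22.

22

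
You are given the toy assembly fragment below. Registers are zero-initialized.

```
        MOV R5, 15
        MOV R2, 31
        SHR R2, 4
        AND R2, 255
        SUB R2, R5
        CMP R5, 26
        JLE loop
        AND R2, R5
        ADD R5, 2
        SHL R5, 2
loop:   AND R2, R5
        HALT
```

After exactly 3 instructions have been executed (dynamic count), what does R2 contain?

1

MOV R5, 15 → R5=15
MOV R2, 31 → R2=31
SHR R2, 4 → R2=31>>4=1
After step 3: R2 = 1.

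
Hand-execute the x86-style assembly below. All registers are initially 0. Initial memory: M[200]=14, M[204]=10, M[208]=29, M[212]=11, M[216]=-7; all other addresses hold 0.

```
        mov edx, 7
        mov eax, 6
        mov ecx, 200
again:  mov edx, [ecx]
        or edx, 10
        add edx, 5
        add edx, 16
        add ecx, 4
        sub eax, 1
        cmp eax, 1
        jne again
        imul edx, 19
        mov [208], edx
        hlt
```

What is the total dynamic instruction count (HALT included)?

46

edx=7
eax=6
ecx=200
edx=M[200]=14
edx=14|10=14
edx=14+5=19
edx=19+16=35
ecx=200+4=204
eax=6-1=5
cmp eax, 1  (cmp 5,1)
jne again: taken
edx=M[204]=10
edx=10|10=10
edx=10+5=15
edx=15+16=31
ecx=204+4=208
eax=5-1=4
cmp eax, 1  (cmp 4,1)
jne again: taken
edx=M[208]=29
edx=29|10=31
edx=31+5=36
edx=36+16=52
ecx=208+4=212
eax=4-1=3
cmp eax, 1  (cmp 3,1)
jne again: taken
edx=M[212]=11
edx=11|10=11
edx=11+5=16
edx=16+16=32
ecx=212+4=216
eax=3-1=2
cmp eax, 1  (cmp 2,1)
jne again: taken
edx=M[216]=-7
edx=(-7)|10=-5
edx=(-5)+5=0
edx=0+16=16
ecx=216+4=220
eax=2-1=1
cmp eax, 1  (cmp 1,1)
jne again: not taken
edx=16*19=304
mov [208], edx → M[208]=304
halt.
Total executed instructions: 46.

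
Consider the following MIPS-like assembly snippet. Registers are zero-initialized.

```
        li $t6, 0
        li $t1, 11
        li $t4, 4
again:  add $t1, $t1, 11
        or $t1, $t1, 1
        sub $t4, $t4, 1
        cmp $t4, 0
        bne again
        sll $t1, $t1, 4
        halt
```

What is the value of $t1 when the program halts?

li $t6, 0 → $t6=0
li $t1, 11 → $t1=11
li $t4, 4 → $t4=4
add $t1, $t1, 11 → $t1=11+11=22
or $t1, $t1, 1 → $t1=22|1=23
sub $t4, $t4, 1 → $t4=4-1=3
cmp $t4, 0  (cmp 3,0)
bne again: taken
add $t1, $t1, 11 → $t1=23+11=34
or $t1, $t1, 1 → $t1=34|1=35
sub $t4, $t4, 1 → $t4=3-1=2
cmp $t4, 0  (cmp 2,0)
bne again: taken
add $t1, $t1, 11 → $t1=35+11=46
or $t1, $t1, 1 → $t1=46|1=47
sub $t4, $t4, 1 → $t4=2-1=1
cmp $t4, 0  (cmp 1,0)
bne again: taken
add $t1, $t1, 11 → $t1=47+11=58
or $t1, $t1, 1 → $t1=58|1=59
sub $t4, $t4, 1 → $t4=1-1=0
cmp $t4, 0  (cmp 0,0)
bne again: not taken
sll $t1, $t1, 4 → $t1=59<<4=944
halt.

944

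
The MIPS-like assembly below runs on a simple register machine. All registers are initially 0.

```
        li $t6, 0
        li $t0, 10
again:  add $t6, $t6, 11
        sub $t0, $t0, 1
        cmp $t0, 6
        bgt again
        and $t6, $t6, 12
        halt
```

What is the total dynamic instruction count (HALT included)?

li $t6, 0 → $t6=0
li $t0, 10 → $t0=10
add $t6, $t6, 11 → $t6=0+11=11
sub $t0, $t0, 1 → $t0=10-1=9
cmp $t0, 6  (cmp 9,6)
bgt again: taken
add $t6, $t6, 11 → $t6=11+11=22
sub $t0, $t0, 1 → $t0=9-1=8
cmp $t0, 6  (cmp 8,6)
bgt again: taken
add $t6, $t6, 11 → $t6=22+11=33
sub $t0, $t0, 1 → $t0=8-1=7
cmp $t0, 6  (cmp 7,6)
bgt again: taken
add $t6, $t6, 11 → $t6=33+11=44
sub $t0, $t0, 1 → $t0=7-1=6
cmp $t0, 6  (cmp 6,6)
bgt again: not taken
and $t6, $t6, 12 → $t6=44&12=12
halt.
Total executed instructions: 20.

20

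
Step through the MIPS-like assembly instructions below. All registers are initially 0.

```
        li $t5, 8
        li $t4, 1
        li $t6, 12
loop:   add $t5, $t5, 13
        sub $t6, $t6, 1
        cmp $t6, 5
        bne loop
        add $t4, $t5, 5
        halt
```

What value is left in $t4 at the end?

$t5=8
$t4=1
$t6=12
$t5=8+13=21
$t6=12-1=11
cmp $t6, 5  (cmp 11,5)
bne loop: taken
$t5=21+13=34
$t6=11-1=10
cmp $t6, 5  (cmp 10,5)
bne loop: taken
$t5=34+13=47
$t6=10-1=9
cmp $t6, 5  (cmp 9,5)
bne loop: taken
$t5=47+13=60
$t6=9-1=8
cmp $t6, 5  (cmp 8,5)
bne loop: taken
$t5=60+13=73
$t6=8-1=7
cmp $t6, 5  (cmp 7,5)
bne loop: taken
$t5=73+13=86
$t6=7-1=6
cmp $t6, 5  (cmp 6,5)
bne loop: taken
$t5=86+13=99
$t6=6-1=5
cmp $t6, 5  (cmp 5,5)
bne loop: not taken
$t4=99+5=104
halt.

104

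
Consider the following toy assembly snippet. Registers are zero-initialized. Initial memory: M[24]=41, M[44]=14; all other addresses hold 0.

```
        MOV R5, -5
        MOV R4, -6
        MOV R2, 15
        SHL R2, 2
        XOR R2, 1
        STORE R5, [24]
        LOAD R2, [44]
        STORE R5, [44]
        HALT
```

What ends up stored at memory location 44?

after MOV R5, -5: R5=-5
after MOV R4, -6: R4=-6
after MOV R2, 15: R2=15
after SHL R2, 2: R2=15<<2=60
after XOR R2, 1: R2=60^1=61
STORE R5, [24] → M[24]=-5
after LOAD R2, [44]: R2=M[44]=14
STORE R5, [44] → M[44]=-5
halt.

-5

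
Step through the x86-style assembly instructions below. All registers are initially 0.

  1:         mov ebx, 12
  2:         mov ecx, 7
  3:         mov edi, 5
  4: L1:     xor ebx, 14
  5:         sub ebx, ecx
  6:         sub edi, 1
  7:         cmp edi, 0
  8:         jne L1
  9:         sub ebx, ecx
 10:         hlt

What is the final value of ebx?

-48

mov ebx, 12 → ebx=12
mov ecx, 7 → ecx=7
mov edi, 5 → edi=5
xor ebx, 14 → ebx=12^14=2
sub ebx, ecx → ebx=2-7=-5
sub edi, 1 → edi=5-1=4
cmp edi, 0  (cmp 4,0)
jne L1: taken
xor ebx, 14 → ebx=(-5)^14=-11
sub ebx, ecx → ebx=(-11)-7=-18
sub edi, 1 → edi=4-1=3
cmp edi, 0  (cmp 3,0)
jne L1: taken
xor ebx, 14 → ebx=(-18)^14=-32
sub ebx, ecx → ebx=(-32)-7=-39
sub edi, 1 → edi=3-1=2
cmp edi, 0  (cmp 2,0)
jne L1: taken
xor ebx, 14 → ebx=(-39)^14=-41
sub ebx, ecx → ebx=(-41)-7=-48
sub edi, 1 → edi=2-1=1
cmp edi, 0  (cmp 1,0)
jne L1: taken
xor ebx, 14 → ebx=(-48)^14=-34
sub ebx, ecx → ebx=(-34)-7=-41
sub edi, 1 → edi=1-1=0
cmp edi, 0  (cmp 0,0)
jne L1: not taken
sub ebx, ecx → ebx=(-41)-7=-48
halt.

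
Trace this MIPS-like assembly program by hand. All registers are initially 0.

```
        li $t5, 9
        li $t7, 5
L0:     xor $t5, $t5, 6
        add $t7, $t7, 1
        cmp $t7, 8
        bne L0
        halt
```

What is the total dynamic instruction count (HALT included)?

li $t5, 9 → $t5=9
li $t7, 5 → $t7=5
xor $t5, $t5, 6 → $t5=9^6=15
add $t7, $t7, 1 → $t7=5+1=6
cmp $t7, 8  (cmp 6,8)
bne L0: taken
xor $t5, $t5, 6 → $t5=15^6=9
add $t7, $t7, 1 → $t7=6+1=7
cmp $t7, 8  (cmp 7,8)
bne L0: taken
xor $t5, $t5, 6 → $t5=9^6=15
add $t7, $t7, 1 → $t7=7+1=8
cmp $t7, 8  (cmp 8,8)
bne L0: not taken
halt.
Total executed instructions: 15.

15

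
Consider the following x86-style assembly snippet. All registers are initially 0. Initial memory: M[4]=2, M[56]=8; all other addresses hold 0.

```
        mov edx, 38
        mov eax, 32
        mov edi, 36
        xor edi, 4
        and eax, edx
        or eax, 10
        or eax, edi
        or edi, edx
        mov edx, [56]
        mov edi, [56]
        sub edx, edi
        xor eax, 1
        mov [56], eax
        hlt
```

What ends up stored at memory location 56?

43

after mov edx, 38: edx=38
after mov eax, 32: eax=32
after mov edi, 36: edi=36
after xor edi, 4: edi=36^4=32
after and eax, edx: eax=32&38=32
after or eax, 10: eax=32|10=42
after or eax, edi: eax=42|32=42
after or edi, edx: edi=32|38=38
after mov edx, [56]: edx=M[56]=8
after mov edi, [56]: edi=M[56]=8
after sub edx, edi: edx=8-8=0
after xor eax, 1: eax=42^1=43
mov [56], eax → M[56]=43
halt.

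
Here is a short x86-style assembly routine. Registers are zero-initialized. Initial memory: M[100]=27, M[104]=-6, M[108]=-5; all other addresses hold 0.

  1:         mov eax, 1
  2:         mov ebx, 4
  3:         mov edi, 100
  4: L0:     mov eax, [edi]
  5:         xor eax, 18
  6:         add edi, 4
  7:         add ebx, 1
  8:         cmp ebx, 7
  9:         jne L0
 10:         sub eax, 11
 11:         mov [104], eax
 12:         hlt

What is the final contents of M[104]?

-34

after mov eax, 1: eax=1
after mov ebx, 4: ebx=4
after mov edi, 100: edi=100
after mov eax, [edi]: eax=M[100]=27
after xor eax, 18: eax=27^18=9
after add edi, 4: edi=100+4=104
after add ebx, 1: ebx=4+1=5
cmp ebx, 7  (cmp 5,7)
jne L0: taken
after mov eax, [edi]: eax=M[104]=-6
after xor eax, 18: eax=(-6)^18=-24
after add edi, 4: edi=104+4=108
after add ebx, 1: ebx=5+1=6
cmp ebx, 7  (cmp 6,7)
jne L0: taken
after mov eax, [edi]: eax=M[108]=-5
after xor eax, 18: eax=(-5)^18=-23
after add edi, 4: edi=108+4=112
after add ebx, 1: ebx=6+1=7
cmp ebx, 7  (cmp 7,7)
jne L0: not taken
after sub eax, 11: eax=(-23)-11=-34
mov [104], eax → M[104]=-34
halt.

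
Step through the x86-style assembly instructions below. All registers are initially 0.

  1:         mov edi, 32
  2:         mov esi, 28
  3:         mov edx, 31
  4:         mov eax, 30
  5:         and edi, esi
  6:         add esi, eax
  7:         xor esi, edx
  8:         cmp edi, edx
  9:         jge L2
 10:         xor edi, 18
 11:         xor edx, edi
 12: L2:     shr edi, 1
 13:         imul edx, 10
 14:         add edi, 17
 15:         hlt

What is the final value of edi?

after mov edi, 32: edi=32
after mov esi, 28: esi=28
after mov edx, 31: edx=31
after mov eax, 30: eax=30
after and edi, esi: edi=32&28=0
after add esi, eax: esi=28+30=58
after xor esi, edx: esi=58^31=37
cmp edi, edx  (cmp 0,31)
jge L2: not taken
after xor edi, 18: edi=0^18=18
after xor edx, edi: edx=31^18=13
after shr edi, 1: edi=18>>1=9
after imul edx, 10: edx=13*10=130
after add edi, 17: edi=9+17=26
halt.

26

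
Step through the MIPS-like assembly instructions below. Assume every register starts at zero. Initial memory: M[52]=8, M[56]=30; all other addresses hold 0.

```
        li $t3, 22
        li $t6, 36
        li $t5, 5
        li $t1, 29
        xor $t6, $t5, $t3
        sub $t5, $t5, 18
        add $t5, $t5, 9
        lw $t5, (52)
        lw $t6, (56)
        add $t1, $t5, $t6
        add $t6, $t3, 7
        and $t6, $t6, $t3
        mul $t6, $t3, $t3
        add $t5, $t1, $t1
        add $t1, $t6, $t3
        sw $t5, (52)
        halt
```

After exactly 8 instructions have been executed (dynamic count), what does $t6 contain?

li $t3, 22 → $t3=22
li $t6, 36 → $t6=36
li $t5, 5 → $t5=5
li $t1, 29 → $t1=29
xor $t6, $t5, $t3 → $t6=5^22=19
sub $t5, $t5, 18 → $t5=5-18=-13
add $t5, $t5, 9 → $t5=(-13)+9=-4
lw $t5, (52) → $t5=M[52]=8
After step 8: $t6 = 19.

19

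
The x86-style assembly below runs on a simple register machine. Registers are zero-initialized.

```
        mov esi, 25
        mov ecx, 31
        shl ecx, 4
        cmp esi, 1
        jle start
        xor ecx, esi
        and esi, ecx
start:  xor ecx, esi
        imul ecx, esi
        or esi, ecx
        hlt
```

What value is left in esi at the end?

4329

mov esi, 25 → esi=25
mov ecx, 31 → ecx=31
shl ecx, 4 → ecx=31<<4=496
cmp esi, 1  (cmp 25,1)
jle start: not taken
xor ecx, esi → ecx=496^25=489
and esi, ecx → esi=25&489=9
xor ecx, esi → ecx=489^9=480
imul ecx, esi → ecx=480*9=4320
or esi, ecx → esi=9|4320=4329
halt.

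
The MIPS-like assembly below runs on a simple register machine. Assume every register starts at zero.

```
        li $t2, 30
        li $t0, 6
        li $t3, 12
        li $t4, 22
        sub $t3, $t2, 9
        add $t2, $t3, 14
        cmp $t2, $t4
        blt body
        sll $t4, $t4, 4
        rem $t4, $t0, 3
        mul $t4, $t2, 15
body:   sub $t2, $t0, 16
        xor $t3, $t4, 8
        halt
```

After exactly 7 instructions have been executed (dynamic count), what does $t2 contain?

$t2=30
$t0=6
$t3=12
$t4=22
$t3=30-9=21
$t2=21+14=35
cmp $t2, $t4  (cmp 35,22)
After step 7: $t2 = 35.

35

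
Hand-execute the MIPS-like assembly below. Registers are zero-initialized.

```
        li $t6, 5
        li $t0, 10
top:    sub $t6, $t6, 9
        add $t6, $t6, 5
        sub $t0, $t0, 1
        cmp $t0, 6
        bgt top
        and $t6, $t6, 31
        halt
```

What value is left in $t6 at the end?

21

li $t6, 5 → $t6=5
li $t0, 10 → $t0=10
sub $t6, $t6, 9 → $t6=5-9=-4
add $t6, $t6, 5 → $t6=(-4)+5=1
sub $t0, $t0, 1 → $t0=10-1=9
cmp $t0, 6  (cmp 9,6)
bgt top: taken
sub $t6, $t6, 9 → $t6=1-9=-8
add $t6, $t6, 5 → $t6=(-8)+5=-3
sub $t0, $t0, 1 → $t0=9-1=8
cmp $t0, 6  (cmp 8,6)
bgt top: taken
sub $t6, $t6, 9 → $t6=(-3)-9=-12
add $t6, $t6, 5 → $t6=(-12)+5=-7
sub $t0, $t0, 1 → $t0=8-1=7
cmp $t0, 6  (cmp 7,6)
bgt top: taken
sub $t6, $t6, 9 → $t6=(-7)-9=-16
add $t6, $t6, 5 → $t6=(-16)+5=-11
sub $t0, $t0, 1 → $t0=7-1=6
cmp $t0, 6  (cmp 6,6)
bgt top: not taken
and $t6, $t6, 31 → $t6=(-11)&31=21
halt.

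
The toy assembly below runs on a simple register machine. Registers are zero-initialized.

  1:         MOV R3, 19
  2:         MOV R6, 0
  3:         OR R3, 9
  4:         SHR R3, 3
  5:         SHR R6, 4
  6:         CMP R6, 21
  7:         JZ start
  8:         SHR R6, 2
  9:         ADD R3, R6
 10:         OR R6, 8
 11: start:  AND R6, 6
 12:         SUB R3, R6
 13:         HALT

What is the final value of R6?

R3=19
R6=0
R3=19|9=27
R3=27>>3=3
R6=0>>4=0
CMP R6, 21  (cmp 0,21)
JZ start: not taken
R6=0>>2=0
R3=3+0=3
R6=0|8=8
R6=8&6=0
R3=3-0=3
halt.

0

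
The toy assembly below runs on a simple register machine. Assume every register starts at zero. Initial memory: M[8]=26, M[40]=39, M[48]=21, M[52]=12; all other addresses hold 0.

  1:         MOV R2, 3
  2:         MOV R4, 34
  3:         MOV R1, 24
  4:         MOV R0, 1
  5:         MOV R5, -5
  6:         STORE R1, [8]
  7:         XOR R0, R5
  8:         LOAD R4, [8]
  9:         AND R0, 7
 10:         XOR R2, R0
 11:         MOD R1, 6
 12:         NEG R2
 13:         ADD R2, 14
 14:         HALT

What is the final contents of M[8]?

24

R2=3
R4=34
R1=24
R0=1
R5=-5
STORE R1, [8] → M[8]=24
R0=1^(-5)=-6
R4=M[8]=24
R0=(-6)&7=2
R2=3^2=1
R1=24%6=0
R2=-(1)=-1
R2=(-1)+14=13
halt.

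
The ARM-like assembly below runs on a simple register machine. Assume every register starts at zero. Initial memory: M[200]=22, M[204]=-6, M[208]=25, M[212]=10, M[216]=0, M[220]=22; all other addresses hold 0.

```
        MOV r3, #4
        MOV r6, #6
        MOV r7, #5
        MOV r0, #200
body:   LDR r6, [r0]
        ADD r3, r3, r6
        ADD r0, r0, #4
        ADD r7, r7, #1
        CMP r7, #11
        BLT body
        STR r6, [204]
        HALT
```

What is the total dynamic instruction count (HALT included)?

r3=4
r6=6
r7=5
r0=200
r6=M[200]=22
r3=4+22=26
r0=200+4=204
r7=5+1=6
CMP r7, #11  (cmp 6,11)
BLT body: taken
r6=M[204]=-6
r3=26+(-6)=20
r0=204+4=208
r7=6+1=7
CMP r7, #11  (cmp 7,11)
BLT body: taken
r6=M[208]=25
r3=20+25=45
r0=208+4=212
r7=7+1=8
CMP r7, #11  (cmp 8,11)
BLT body: taken
r6=M[212]=10
r3=45+10=55
r0=212+4=216
r7=8+1=9
CMP r7, #11  (cmp 9,11)
BLT body: taken
r6=M[216]=0
r3=55+0=55
r0=216+4=220
r7=9+1=10
CMP r7, #11  (cmp 10,11)
BLT body: taken
r6=M[220]=22
r3=55+22=77
r0=220+4=224
r7=10+1=11
CMP r7, #11  (cmp 11,11)
BLT body: not taken
STR r6, [204] → M[204]=22
halt.
Total executed instructions: 42.

42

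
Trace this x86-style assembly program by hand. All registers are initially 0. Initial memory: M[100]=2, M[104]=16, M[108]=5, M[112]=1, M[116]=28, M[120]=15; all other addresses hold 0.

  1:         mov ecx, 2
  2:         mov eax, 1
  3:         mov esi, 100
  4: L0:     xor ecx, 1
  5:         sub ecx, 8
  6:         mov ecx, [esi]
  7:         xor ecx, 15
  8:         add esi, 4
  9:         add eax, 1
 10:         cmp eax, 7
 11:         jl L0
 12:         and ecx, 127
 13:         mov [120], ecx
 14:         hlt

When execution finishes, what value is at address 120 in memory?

ecx=2
eax=1
esi=100
ecx=2^1=3
ecx=3-8=-5
ecx=M[100]=2
ecx=2^15=13
esi=100+4=104
eax=1+1=2
cmp eax, 7  (cmp 2,7)
jl L0: taken
ecx=13^1=12
ecx=12-8=4
ecx=M[104]=16
ecx=16^15=31
esi=104+4=108
eax=2+1=3
cmp eax, 7  (cmp 3,7)
jl L0: taken
ecx=31^1=30
ecx=30-8=22
ecx=M[108]=5
ecx=5^15=10
esi=108+4=112
eax=3+1=4
cmp eax, 7  (cmp 4,7)
jl L0: taken
ecx=10^1=11
ecx=11-8=3
ecx=M[112]=1
ecx=1^15=14
esi=112+4=116
eax=4+1=5
cmp eax, 7  (cmp 5,7)
jl L0: taken
ecx=14^1=15
ecx=15-8=7
ecx=M[116]=28
ecx=28^15=19
esi=116+4=120
eax=5+1=6
cmp eax, 7  (cmp 6,7)
jl L0: taken
ecx=19^1=18
ecx=18-8=10
ecx=M[120]=15
ecx=15^15=0
esi=120+4=124
eax=6+1=7
cmp eax, 7  (cmp 7,7)
jl L0: not taken
ecx=0&127=0
mov [120], ecx → M[120]=0
halt.

0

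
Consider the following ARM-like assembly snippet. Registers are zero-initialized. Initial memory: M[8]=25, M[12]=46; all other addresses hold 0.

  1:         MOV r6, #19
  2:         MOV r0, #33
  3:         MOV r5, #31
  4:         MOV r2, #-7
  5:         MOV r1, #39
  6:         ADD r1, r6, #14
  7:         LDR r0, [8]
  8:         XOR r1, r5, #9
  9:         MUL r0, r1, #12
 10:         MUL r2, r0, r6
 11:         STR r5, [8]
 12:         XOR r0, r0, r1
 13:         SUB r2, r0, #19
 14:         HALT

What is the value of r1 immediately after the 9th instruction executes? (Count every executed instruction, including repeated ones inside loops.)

22

after MOV r6, #19: r6=19
after MOV r0, #33: r0=33
after MOV r5, #31: r5=31
after MOV r2, #-7: r2=-7
after MOV r1, #39: r1=39
after ADD r1, r6, #14: r1=19+14=33
after LDR r0, [8]: r0=M[8]=25
after XOR r1, r5, #9: r1=31^9=22
after MUL r0, r1, #12: r0=22*12=264
After step 9: r1 = 22.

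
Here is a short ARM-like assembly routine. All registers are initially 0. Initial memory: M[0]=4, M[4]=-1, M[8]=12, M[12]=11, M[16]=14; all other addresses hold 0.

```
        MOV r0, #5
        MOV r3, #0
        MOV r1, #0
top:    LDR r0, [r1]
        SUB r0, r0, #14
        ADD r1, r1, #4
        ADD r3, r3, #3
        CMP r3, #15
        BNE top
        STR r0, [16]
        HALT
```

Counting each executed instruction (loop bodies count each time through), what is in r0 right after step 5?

after MOV r0, #5: r0=5
after MOV r3, #0: r3=0
after MOV r1, #0: r1=0
after LDR r0, [r1]: r0=M[0]=4
after SUB r0, r0, #14: r0=4-14=-10
After step 5: r0 = -10.

-10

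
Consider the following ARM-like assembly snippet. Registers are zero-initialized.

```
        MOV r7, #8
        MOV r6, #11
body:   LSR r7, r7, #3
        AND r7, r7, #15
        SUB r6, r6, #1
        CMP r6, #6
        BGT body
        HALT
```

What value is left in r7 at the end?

0

r7=8
r6=11
r7=8>>3=1
r7=1&15=1
r6=11-1=10
CMP r6, #6  (cmp 10,6)
BGT body: taken
r7=1>>3=0
r7=0&15=0
r6=10-1=9
CMP r6, #6  (cmp 9,6)
BGT body: taken
r7=0>>3=0
r7=0&15=0
r6=9-1=8
CMP r6, #6  (cmp 8,6)
BGT body: taken
r7=0>>3=0
r7=0&15=0
r6=8-1=7
CMP r6, #6  (cmp 7,6)
BGT body: taken
r7=0>>3=0
r7=0&15=0
r6=7-1=6
CMP r6, #6  (cmp 6,6)
BGT body: not taken
halt.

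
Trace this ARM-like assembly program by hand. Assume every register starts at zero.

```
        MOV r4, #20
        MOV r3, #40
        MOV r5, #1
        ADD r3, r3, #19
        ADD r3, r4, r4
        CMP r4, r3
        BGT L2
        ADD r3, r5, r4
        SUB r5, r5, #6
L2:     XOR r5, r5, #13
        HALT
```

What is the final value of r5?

-10

r4=20
r3=40
r5=1
r3=40+19=59
r3=20+20=40
CMP r4, r3  (cmp 20,40)
BGT L2: not taken
r3=1+20=21
r5=1-6=-5
r5=(-5)^13=-10
halt.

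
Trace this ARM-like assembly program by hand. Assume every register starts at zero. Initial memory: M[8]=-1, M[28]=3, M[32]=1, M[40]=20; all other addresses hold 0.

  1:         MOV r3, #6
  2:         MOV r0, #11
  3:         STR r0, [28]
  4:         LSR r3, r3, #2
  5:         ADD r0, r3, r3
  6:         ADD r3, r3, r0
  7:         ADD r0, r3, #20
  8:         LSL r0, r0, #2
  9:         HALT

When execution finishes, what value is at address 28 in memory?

r3=6
r0=11
STR r0, [28] → M[28]=11
r3=6>>2=1
r0=1+1=2
r3=1+2=3
r0=3+20=23
r0=23<<2=92
halt.

11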